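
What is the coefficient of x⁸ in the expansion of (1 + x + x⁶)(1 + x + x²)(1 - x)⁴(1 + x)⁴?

-10

(1 + x + x⁶) has coefficients 1,1,0,0,0,0,1 for degrees 0…6.
(1 + x + x²) has coefficients 1,1,1,0,0,0,0,0,0 for degrees 0…8.
Multiplying by (1 - x)⁴ gives running coefficients 1,-3,3,-2,3,-3,1,0,0 for degrees 0…8.
Finally multiplying by (1 + x)⁴, the product of all factors after the first has coefficients 1,1,-3,-4,2,6,2,-4,-3 for degrees 0…8.
[x⁸] = 1·(-3) + 1·(-4) + 1·(-3) = -10.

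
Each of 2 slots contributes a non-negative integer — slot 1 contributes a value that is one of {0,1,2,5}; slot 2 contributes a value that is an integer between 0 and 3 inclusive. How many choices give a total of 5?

2

The generating function for the choices is (1 + x + x² + x⁵)·(1 + x + x² + x³); the count is [x⁵].
(1 + x + x² + x⁵) has coefficients 1,1,1,0,0,1 for degrees 0…5.
(1 + x + x² + x³) has coefficients 1,1,1,1,0,0 for degrees 0…5.
[x⁵] = 1·0 + 1·0 + 1·1 + 1·1 = 2.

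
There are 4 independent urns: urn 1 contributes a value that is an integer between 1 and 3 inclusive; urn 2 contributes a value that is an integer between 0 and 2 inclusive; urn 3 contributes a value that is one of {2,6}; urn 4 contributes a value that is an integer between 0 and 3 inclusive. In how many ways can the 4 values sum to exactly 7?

9

The generating function for the choices is (q + q^2 + q^3)·(1 + q + q^2)·(q^2 + q^6)·(1 + q + q^2 + q^3); the count is [q^7].
(q + q^2 + q^3) has coefficients 0,1,1,1 for degrees 0…3.
(1 + q + q^2) has coefficients 1,1,1,0,0,0,0,0 for degrees 0…7.
Multiplying by (q^2 + q^6) gives running coefficients 0,0,1,1,1,0,1,1 for degrees 0…7.
Finally multiplying by (1 + q + q^2 + q^3), the product of all factors after the first has coefficients 0,0,1,2,3,3,3,3 for degrees 0…7.
[q^7] = 1·3 + 1·3 + 1·3 = 9.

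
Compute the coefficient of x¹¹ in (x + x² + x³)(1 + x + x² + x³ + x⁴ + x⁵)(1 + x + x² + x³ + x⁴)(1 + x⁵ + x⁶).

29

(x + x² + x³) has coefficients 0,1,1,1 for degrees 0…3.
(1 + x + x² + x³ + x⁴ + x⁵) has coefficients 1,1,1,1,1,1,0,0,0,0,0,0 for degrees 0…11.
Multiplying by (1 + x + x² + x³ + x⁴) gives running coefficients 1,2,3,4,5,5,4,3,2,1,0,0 for degrees 0…11.
Finally multiplying by (1 + x⁵ + x⁶), the product of all factors after the first has coefficients 1,2,3,4,5,6,7,8,9,10,10,9 for degrees 0…11.
[x¹¹] = 1·10 + 1·10 + 1·9 = 29.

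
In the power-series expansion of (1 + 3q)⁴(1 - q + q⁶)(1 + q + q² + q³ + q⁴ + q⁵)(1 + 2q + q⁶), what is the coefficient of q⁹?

201

(1 + 3q)⁴ has coefficients 1,12,54,108,81 for degrees 0…4.
(1 - q + q⁶) has coefficients 1,-1,0,0,0,0,1,0,0,0 for degrees 0…9.
Multiplying by (1 + q + q² + q³ + q⁴ + q⁵) gives running coefficients 1,0,0,0,0,0,0,1,1,1 for degrees 0…9.
Finally multiplying by (1 + 2q + q⁶), the product of all factors after the first has coefficients 1,2,0,0,0,0,1,1,3,3 for degrees 0…9.
[q⁹] = 1·3 + 12·3 + 54·1 + 108·1 + 81·0 = 201.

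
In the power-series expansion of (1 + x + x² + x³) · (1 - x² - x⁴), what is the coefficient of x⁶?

-1

(1 + x + x² + x³) has coefficients 1,1,1,1 for degrees 0…3.
(1 - x² - x⁴) has coefficients 1,0,-1,0,-1,0,0 for degrees 0…6.
[x⁶] = 1·0 + 1·0 + 1·(-1) + 1·0 = -1.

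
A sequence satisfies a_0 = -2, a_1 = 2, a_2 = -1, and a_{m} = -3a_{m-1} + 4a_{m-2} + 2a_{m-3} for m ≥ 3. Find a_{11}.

304293

The ordinary generating function has denominator 1 + 3q - 4q^2 - 2q^3.
Iterating the recurrence: a_0,…,a_{11} = -2, 2, -1, 7, -21, 89, -337, 1325, -5145, 20061, -78113, 304293.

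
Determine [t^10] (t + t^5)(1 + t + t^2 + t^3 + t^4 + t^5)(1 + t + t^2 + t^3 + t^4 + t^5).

8

(t + t^5) has coefficients 0,1,0,0,0,1 for degrees 0…5.
(1 + t + t^2 + t^3 + t^4 + t^5) has coefficients 1,1,1,1,1,1,0,0,0,0,0 for degrees 0…10.
Finally multiplying by (1 + t + t^2 + t^3 + t^4 + t^5), the product of all factors after the first has coefficients 1,2,3,4,5,6,5,4,3,2,1 for degrees 0…10.
[t^10] = 1·2 + 1·6 = 8.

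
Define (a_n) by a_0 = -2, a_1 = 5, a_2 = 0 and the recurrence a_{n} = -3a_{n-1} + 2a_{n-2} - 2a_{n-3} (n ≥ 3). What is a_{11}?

467348

The ordinary generating function has denominator 1 + 3t - 2t^2 + 2t^3.
Iterating the recurrence: a_0,…,a_{11} = -2, 5, 0, 14, -52, 184, -684, 2524, -9308, 34340, -126684, 467348.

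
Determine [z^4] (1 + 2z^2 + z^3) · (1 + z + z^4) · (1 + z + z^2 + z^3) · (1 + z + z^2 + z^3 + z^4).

(1 + 2z^2 + z^3) has coefficients 1,0,2,1 for degrees 0…3.
(1 + z + z^4) has coefficients 1,1,0,0,1 for degrees 0…4.
Multiplying by (1 + z + z^2 + z^3) gives running coefficients 1,2,2,2,2 for degrees 0…4.
Finally multiplying by (1 + z + z^2 + z^3 + z^4), the product of all factors after the first has coefficients 1,3,5,7,9 for degrees 0…4.
[z^4] = 1·9 + 2·5 + 1·3 = 22.

22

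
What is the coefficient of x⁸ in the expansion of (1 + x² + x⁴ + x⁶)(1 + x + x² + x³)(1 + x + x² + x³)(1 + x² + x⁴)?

22

(1 + x² + x⁴ + x⁶) has coefficients 1,0,1,0,1,0,1 for degrees 0…6.
(1 + x + x² + x³) has coefficients 1,1,1,1,0,0,0,0,0 for degrees 0…8.
Multiplying by (1 + x + x² + x³) gives running coefficients 1,2,3,4,3,2,1,0,0 for degrees 0…8.
Finally multiplying by (1 + x² + x⁴), the product of all factors after the first has coefficients 1,2,4,6,7,8,7,6,4 for degrees 0…8.
[x⁸] = 1·4 + 1·7 + 1·7 + 1·4 = 22.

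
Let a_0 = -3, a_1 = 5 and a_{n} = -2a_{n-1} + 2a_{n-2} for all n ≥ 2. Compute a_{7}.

2360

The ordinary generating function has denominator 1 + 2t - 2t^2.
Iterating the recurrence: a_0,…,a_{7} = -3, 5, -16, 42, -116, 316, -864, 2360.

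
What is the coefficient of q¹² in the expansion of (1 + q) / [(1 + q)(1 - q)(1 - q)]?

The denominator gives the recurrence a_n = a_(n−1) + a_(n−2) − a_(n−3) for n ≥ 3; the numerator fixes a_0 = 1, a_1 = 2, a_2 = 3.
Iterating: 1, 2, 3, 4, 5, 6, 7, 8, 9, 10, 11, 12, 13, so a_12 = 13.

13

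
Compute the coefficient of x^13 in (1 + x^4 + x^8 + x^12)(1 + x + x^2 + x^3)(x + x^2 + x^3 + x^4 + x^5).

(1 + x^4 + x^8 + x^12) has coefficients 1,0,0,0,1,0,0,0,1,0,0,0,1 for degrees 0…12.
(1 + x + x^2 + x^3) has coefficients 1,1,1,1,0,0,0,0,0,0,0,0,0,0 for degrees 0…13.
Finally multiplying by (x + x^2 + x^3 + x^4 + x^5), the product of all factors after the first has coefficients 0,1,2,3,4,4,3,2,1,0,0,0,0,0 for degrees 0…13.
[x^13] = 1·0 + 1·0 + 1·4 + 1·1 = 5.

5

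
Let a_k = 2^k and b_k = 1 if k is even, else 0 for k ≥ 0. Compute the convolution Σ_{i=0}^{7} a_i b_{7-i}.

Write out a_i and b_{7-i} for i = 0,…,7 and sum the products.
Σ = 1·0 + 2·1 + 4·0 + 8·1 + 16·0 + 32·1 + 64·0 + 128·1 = 170.

170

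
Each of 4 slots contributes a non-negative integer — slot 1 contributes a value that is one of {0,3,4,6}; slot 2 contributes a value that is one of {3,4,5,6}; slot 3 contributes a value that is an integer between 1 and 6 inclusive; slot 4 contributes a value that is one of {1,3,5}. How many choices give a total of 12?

The generating function for the choices is (1 + x^3 + x^4 + x^6)·(x^3 + x^4 + x^5 + x^6)·(x + x^2 + x^3 + x^4 + x^5 + x^6)·(x + x^3 + x^5); the count is [x^12].
(1 + x^3 + x^4 + x^6) has coefficients 1,0,0,1,1,0,1 for degrees 0…6.
(x^3 + x^4 + x^5 + x^6) has coefficients 0,0,0,1,1,1,1,0,0,0,0,0,0 for degrees 0…12.
Multiplying by (x + x^2 + x^3 + x^4 + x^5 + x^6) gives running coefficients 0,0,0,0,1,2,3,4,4,4,3,2,1 for degrees 0…12.
Finally multiplying by (x + x^3 + x^5), the product of all factors after the first has coefficients 0,0,0,0,0,1,2,4,6,8,10,10,10 for degrees 0…12.
[x^12] = 1·10 + 1·8 + 1·6 + 1·2 = 26.

26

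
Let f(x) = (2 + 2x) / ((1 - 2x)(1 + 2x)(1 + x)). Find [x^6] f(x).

128

Partial fractions give a closed form: a_n = (1)·2^n + (1)·(-2)^n.
At n = 6: a_6 = 128.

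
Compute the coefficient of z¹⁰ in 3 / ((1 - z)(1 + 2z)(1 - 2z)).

4095

Partial fractions give a closed form: a_n = (-1)·1^n + (1)·(-2)^n + (3)·2^n.
At n = 10: a_10 = 4095.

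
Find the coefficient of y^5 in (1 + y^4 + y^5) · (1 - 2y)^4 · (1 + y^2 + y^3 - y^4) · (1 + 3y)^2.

-166

(1 + y^4 + y^5) has coefficients 1,0,0,0,1,1 for degrees 0…5.
(1 - 2y)^4 has coefficients 1,-8,24,-32,16,0 for degrees 0…5.
Multiplying by (1 + y^2 + y^3 - y^4) gives running coefficients 1,-8,25,-39,31,0 for degrees 0…5.
Finally multiplying by (1 + 3y)^2, the product of all factors after the first has coefficients 1,-2,-14,39,22,-165 for degrees 0…5.
[y^5] = 1·(-165) + 1·(-2) + 1·1 = -166.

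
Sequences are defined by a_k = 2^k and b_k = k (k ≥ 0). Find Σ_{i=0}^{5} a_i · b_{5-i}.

57

Write out a_i and b_{5-i} for i = 0,…,5 and sum the products.
Σ = 1·5 + 2·4 + 4·3 + 8·2 + 16·1 + 32·0 = 57.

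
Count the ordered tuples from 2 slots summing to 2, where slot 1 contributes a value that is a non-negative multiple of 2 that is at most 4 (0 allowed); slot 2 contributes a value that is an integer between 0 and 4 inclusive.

The generating function for the choices is (1 + z² + z⁴)·(1 + z + z² + z³ + z⁴); the count is [z²].
(1 + z² + z⁴) has coefficients 1,0,1 for degrees 0…2.
(1 + z + z² + z³ + z⁴) has coefficients 1,1,1 for degrees 0…2.
[z²] = 1·1 + 1·1 = 2.

2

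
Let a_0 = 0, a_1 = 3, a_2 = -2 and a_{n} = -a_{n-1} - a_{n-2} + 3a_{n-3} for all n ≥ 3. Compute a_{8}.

The ordinary generating function has denominator 1 + z + z^2 - 3z^3.
Iterating the recurrence: a_0,…,a_{8} = 0, 3, -2, -1, 12, -17, 2, 51, -104.

-104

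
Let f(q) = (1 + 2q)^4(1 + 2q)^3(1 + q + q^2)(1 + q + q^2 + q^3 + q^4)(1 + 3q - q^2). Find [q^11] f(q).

7704

(1 + 2q)^4 has coefficients 1,8,24,32,16 for degrees 0…4.
(1 + 2q)^3 has coefficients 1,6,12,8,0,0,0,0,0,0,0,0 for degrees 0…11.
Multiplying by (1 + q + q^2) gives running coefficients 1,7,19,26,20,8,0,0,0,0,0,0 for degrees 0…11.
Multiplying by (1 + q + q^2 + q^3 + q^4) gives running coefficients 1,8,27,53,73,80,73,54,28,8,0,0 for degrees 0…11.
Finally multiplying by (1 + 3q - q^2), the product of all factors after the first has coefficients 1,11,50,126,205,246,240,193,117,38,-4,-8 for degrees 0…11.
[q^11] = 1·(-8) + 8·(-4) + 24·38 + 32·117 + 16·193 = 7704.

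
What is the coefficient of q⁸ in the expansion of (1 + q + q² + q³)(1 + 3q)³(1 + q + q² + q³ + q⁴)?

144

(1 + q + q² + q³) has coefficients 1,1,1,1 for degrees 0…3.
(1 + 3q)³ has coefficients 1,9,27,27,0,0,0,0,0 for degrees 0…8.
Finally multiplying by (1 + q + q² + q³ + q⁴), the product of all factors after the first has coefficients 1,10,37,64,64,63,54,27,0 for degrees 0…8.
[q⁸] = 1·0 + 1·27 + 1·54 + 1·63 = 144.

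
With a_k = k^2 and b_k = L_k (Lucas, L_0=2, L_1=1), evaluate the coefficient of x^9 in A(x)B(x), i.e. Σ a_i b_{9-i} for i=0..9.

1193

The convolution is the x^9 coefficient of A(x)B(x).
Σ = 0·76 + 1·47 + 4·29 + 9·18 + 16·11 + 25·7 + 36·4 + 49·3 + 64·1 + 81·2 = 1193.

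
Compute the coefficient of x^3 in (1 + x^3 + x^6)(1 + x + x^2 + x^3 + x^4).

(1 + x^3 + x^6) has coefficients 1,0,0,1 for degrees 0…3.
(1 + x + x^2 + x^3 + x^4) has coefficients 1,1,1,1 for degrees 0…3.
[x^3] = 1·1 + 1·1 = 2.

2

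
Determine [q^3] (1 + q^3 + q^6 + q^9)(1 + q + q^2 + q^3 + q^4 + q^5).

2

(1 + q^3 + q^6 + q^9) has coefficients 1,0,0,1 for degrees 0…3.
(1 + q + q^2 + q^3 + q^4 + q^5) has coefficients 1,1,1,1 for degrees 0…3.
[q^3] = 1·1 + 1·1 = 2.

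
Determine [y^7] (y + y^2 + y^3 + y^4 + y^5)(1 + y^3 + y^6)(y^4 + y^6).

(y + y^2 + y^3 + y^4 + y^5) has coefficients 0,1,1,1,1,1 for degrees 0…5.
(1 + y^3 + y^6) has coefficients 1,0,0,1,0,0,1,0 for degrees 0…7.
Finally multiplying by (y^4 + y^6), the product of all factors after the first has coefficients 0,0,0,0,1,0,1,1 for degrees 0…7.
[y^7] = 1·1 + 1·0 + 1·1 + 1·0 + 1·0 = 2.

2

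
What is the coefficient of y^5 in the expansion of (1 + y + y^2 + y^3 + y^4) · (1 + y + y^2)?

(1 + y + y^2 + y^3 + y^4) has coefficients 1,1,1,1,1 for degrees 0…4.
(1 + y + y^2) has coefficients 1,1,1,0,0,0 for degrees 0…5.
[y^5] = 1·0 + 1·0 + 1·0 + 1·1 + 1·1 = 2.

2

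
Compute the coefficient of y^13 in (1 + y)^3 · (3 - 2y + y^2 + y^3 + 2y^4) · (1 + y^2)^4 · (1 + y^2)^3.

(1 + y)^3 has coefficients 1,3,3,1 for degrees 0…3.
(3 - 2y + y^2 + y^3 + 2y^4) has coefficients 3,-2,1,1,2,0,0,0,0,0,0,0,0,0 for degrees 0…13.
Multiplying by (1 + y^2)^4 gives running coefficients 3,-2,13,-7,24,-8,26,-2,19,2,9,1,2,0 for degrees 0…13.
Finally multiplying by (1 + y^2)^3, the product of all factors after the first has coefficients 3,-2,22,-13,72,-35,140,-49,182,-35,168,-7,112,7 for degrees 0…13.
[y^13] = 1·7 + 3·112 + 3·(-7) + 1·168 = 490.

490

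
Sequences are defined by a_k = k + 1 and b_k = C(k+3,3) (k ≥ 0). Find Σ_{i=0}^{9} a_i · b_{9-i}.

The convolution is the t^9 coefficient of A(t)B(t).
Σ = 1·220 + 2·165 + 3·120 + 4·84 + 5·56 + 6·35 + 7·20 + 8·10 + 9·4 + 10·1 = 2002.

2002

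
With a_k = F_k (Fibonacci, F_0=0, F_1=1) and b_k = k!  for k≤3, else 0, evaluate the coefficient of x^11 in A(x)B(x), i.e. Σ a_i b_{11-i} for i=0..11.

The convolution is the x^11 coefficient of A(x)B(x).
Σ = 0·0 + 1·0 + 1·0 + 2·0 + 3·0 + 5·0 + 8·0 + 13·0 + 21·6 + 34·2 + 55·1 + 89·1 = 338.

338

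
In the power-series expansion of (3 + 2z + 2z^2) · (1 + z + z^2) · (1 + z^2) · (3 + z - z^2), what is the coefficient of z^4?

26

(3 + 2z + 2z^2) has coefficients 3,2,2 for degrees 0…2.
(1 + z + z^2) has coefficients 1,1,1,0,0 for degrees 0…4.
Multiplying by (1 + z^2) gives running coefficients 1,1,2,1,1 for degrees 0…4.
Finally multiplying by (3 + z - z^2), the product of all factors after the first has coefficients 3,4,6,4,2 for degrees 0…4.
[z^4] = 3·2 + 2·4 + 2·6 = 26.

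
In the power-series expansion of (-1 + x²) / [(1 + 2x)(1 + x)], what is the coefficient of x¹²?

-6144

The denominator gives the recurrence a_n = −3a_(n−1) − 2a_(n−2) for n ≥ 3; the numerator fixes a_0 = -1, a_1 = 3, a_2 = -6.
Iterating: -1, 3, -6, 12, -24, 48, -96, 192, -384, 768, -1536, 3072, -6144, so a_12 = -6144.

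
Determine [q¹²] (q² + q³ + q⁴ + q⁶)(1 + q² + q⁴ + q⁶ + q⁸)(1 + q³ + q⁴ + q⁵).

(q² + q³ + q⁴ + q⁶) has coefficients 0,0,1,1,1,0,1 for degrees 0…6.
(1 + q² + q⁴ + q⁶ + q⁸) has coefficients 1,0,1,0,1,0,1,0,1,0,0,0,0 for degrees 0…12.
Finally multiplying by (1 + q³ + q⁴ + q⁵), the product of all factors after the first has coefficients 1,0,1,1,2,2,2,2,2,2,1,2,1 for degrees 0…12.
[q¹²] = 1·1 + 1·2 + 1·2 + 1·2 = 7.

7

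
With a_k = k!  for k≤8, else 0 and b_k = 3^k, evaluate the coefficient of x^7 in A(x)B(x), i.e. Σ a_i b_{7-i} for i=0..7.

This is [x^7] in the product of the two ordinary generating functions.
Σ = 1·2187 + 1·729 + 2·243 + 6·81 + 24·27 + 120·9 + 720·3 + 5040·1 = 12816.

12816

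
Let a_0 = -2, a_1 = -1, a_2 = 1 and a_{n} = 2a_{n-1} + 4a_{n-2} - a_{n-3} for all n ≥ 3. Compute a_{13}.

The ordinary generating function has denominator 1 - 2x - 4x^2 + x^3.
Iterating the recurrence: a_0,…,a_{13} = -2, -1, 1, 0, 5, 9, 38, 107, 357, 1104, 3529, 11117, 35246, 111431.

111431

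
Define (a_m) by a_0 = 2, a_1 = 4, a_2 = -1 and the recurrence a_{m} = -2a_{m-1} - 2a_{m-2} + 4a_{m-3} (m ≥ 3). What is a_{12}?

6752

The ordinary generating function has denominator 1 + 2q + 2q^2 - 4q^3.
Iterating the recurrence: a_0,…,a_{12} = 2, 4, -1, 2, 14, -36, 52, 24, -296, 752, -816, -1056, 6752.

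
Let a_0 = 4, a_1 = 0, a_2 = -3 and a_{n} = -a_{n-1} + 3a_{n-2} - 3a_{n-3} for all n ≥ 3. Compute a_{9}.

The ordinary generating function has denominator 1 + q - 3q^2 + 3q^3.
Iterating the recurrence: a_0,…,a_{9} = 4, 0, -3, -9, 0, -18, 45, -99, 288, -720.

-720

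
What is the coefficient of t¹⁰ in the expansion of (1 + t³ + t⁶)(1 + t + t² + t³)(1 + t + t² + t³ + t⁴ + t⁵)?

(1 + t³ + t⁶) has coefficients 1,0,0,1,0,0,1 for degrees 0…6.
(1 + t + t² + t³) has coefficients 1,1,1,1,0,0,0,0,0,0,0 for degrees 0…10.
Finally multiplying by (1 + t + t² + t³ + t⁴ + t⁵), the product of all factors after the first has coefficients 1,2,3,4,4,4,3,2,1,0,0 for degrees 0…10.
[t¹⁰] = 1·0 + 1·2 + 1·4 = 6.

6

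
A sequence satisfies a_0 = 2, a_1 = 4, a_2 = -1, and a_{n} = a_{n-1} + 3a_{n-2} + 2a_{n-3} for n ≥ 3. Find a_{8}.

967

The ordinary generating function has denominator 1 - q - 3q^2 - 2q^3.
Iterating the recurrence: a_0,…,a_{8} = 2, 4, -1, 15, 20, 63, 153, 382, 967.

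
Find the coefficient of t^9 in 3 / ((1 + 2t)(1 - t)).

-1023

Partial fractions give a closed form: a_n = (2)·(-2)^n + (1)·1^n.
At n = 9: a_9 = -1023.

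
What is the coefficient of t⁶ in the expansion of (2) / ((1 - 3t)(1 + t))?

The denominator gives the recurrence a_n = 2a_(n−1) + 3a_(n−2) for n ≥ 2; the numerator fixes a_0 = 2, a_1 = 4.
Iterating: 2, 4, 14, 40, 122, 364, 1094, so a_6 = 1094.

1094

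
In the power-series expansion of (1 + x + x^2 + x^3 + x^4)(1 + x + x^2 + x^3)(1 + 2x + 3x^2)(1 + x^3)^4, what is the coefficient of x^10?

198

(1 + x + x^2 + x^3 + x^4) has coefficients 1,1,1,1,1 for degrees 0…4.
(1 + x + x^2 + x^3) has coefficients 1,1,1,1,0,0,0,0,0,0,0 for degrees 0…10.
Multiplying by (1 + 2x + 3x^2) gives running coefficients 1,3,6,6,5,3,0,0,0,0,0 for degrees 0…10.
Finally multiplying by (1 + x^3)^4, the product of all factors after the first has coefficients 1,3,6,10,17,27,30,38,48,40,42 for degrees 0…10.
[x^10] = 1·42 + 1·40 + 1·48 + 1·38 + 1·30 = 198.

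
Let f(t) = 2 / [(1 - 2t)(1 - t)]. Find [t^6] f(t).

254

Partial fractions give a closed form: a_n = (4)·2^n + (-2)·1^n.
At n = 6: a_6 = 254.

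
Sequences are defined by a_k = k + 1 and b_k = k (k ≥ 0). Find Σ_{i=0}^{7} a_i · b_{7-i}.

This is [x^7] in the product of the two ordinary generating functions.
Σ = 1·7 + 2·6 + 3·5 + 4·4 + 5·3 + 6·2 + 7·1 + 8·0 = 84.

84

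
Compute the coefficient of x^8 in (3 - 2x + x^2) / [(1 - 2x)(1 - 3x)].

The denominator gives the recurrence a_n = 5a_(n−1) − 6a_(n−2) for n ≥ 3; the numerator fixes a_0 = 3, a_1 = 13, a_2 = 48.
Iterating: 3, 13, 48, 162, 522, 1638, 5058, 15462, 46962, so a_8 = 46962.

46962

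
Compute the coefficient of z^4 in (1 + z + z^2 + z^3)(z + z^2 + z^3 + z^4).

4

(1 + z + z^2 + z^3) has coefficients 1,1,1,1 for degrees 0…3.
(z + z^2 + z^3 + z^4) has coefficients 0,1,1,1,1 for degrees 0…4.
[z^4] = 1·1 + 1·1 + 1·1 + 1·1 = 4.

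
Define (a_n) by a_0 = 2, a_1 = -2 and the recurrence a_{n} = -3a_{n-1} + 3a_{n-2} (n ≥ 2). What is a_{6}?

2322

The ordinary generating function has denominator 1 + 3y - 3y^2.
Iterating the recurrence: a_0,…,a_{6} = 2, -2, 12, -42, 162, -612, 2322.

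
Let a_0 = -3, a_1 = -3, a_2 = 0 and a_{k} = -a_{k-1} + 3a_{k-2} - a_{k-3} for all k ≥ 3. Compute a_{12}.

The ordinary generating function has denominator 1 + z - 3z^2 + z^3.
Iterating the recurrence: a_0,…,a_{12} = -3, -3, 0, -6, 9, -27, 60, -150, 357, -867, 2088, -5046, 12177.

12177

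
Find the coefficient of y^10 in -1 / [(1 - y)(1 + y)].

The denominator gives the recurrence a_n = a_(n−2) for n ≥ 2; the numerator fixes a_0 = -1, a_1 = 0.
Iterating: -1, 0, -1, 0, -1, 0, -1, 0, -1, 0, -1, so a_10 = -1.

-1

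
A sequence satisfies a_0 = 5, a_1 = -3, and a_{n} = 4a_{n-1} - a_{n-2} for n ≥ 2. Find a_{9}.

The ordinary generating function has denominator 1 - 4z + z^2.
Iterating the recurrence: a_0,…,a_{9} = 5, -3, -17, -65, -243, -907, -3385, -12633, -47147, -175955.

-175955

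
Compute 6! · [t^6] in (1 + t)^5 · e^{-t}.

151

The EGF product rule gives c_6 = Σ_{k_1+k_2=6} C(6; k_1,k_2) · ∏ g_i(k_i), where (1+t)^5 gives the falling factorial (5)_k; e^{-t} gives (-1)^k.
g_1(k) for k = 0…6: 1, 5, 20, 60, 120, 120, 0.
g_2(k) for k = 0…6: 1, -1, 1, -1, 1, -1, 1.
c_6 = Σ_k C(6,k)·g_1(k)·g_2(6−k) = 1·1·1 + 6·5·(-1) + 15·20·1 + 20·60·(-1) + 15·120·1 + 6·120·(-1) = 1 − 30 + 300 − 1200 + 1800 − 720 = 151.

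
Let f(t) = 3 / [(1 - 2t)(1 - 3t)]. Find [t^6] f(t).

Partial fractions give a closed form: a_n = (-6)·2^n + (9)·3^n.
At n = 6: a_6 = 6177.

6177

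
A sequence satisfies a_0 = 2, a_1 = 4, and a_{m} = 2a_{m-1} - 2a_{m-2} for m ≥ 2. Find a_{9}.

The ordinary generating function has denominator 1 - 2t + 2t^2.
Iterating the recurrence: a_0,…,a_{9} = 2, 4, 4, 0, -8, -16, -16, 0, 32, 64.

64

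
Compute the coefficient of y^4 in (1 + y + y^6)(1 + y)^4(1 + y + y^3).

(1 + y + y^6) has coefficients 1,1,0,0,0 for degrees 0…4.
(1 + y)^4 has coefficients 1,4,6,4,1 for degrees 0…4.
Finally multiplying by (1 + y + y^3), the product of all factors after the first has coefficients 1,5,10,11,9 for degrees 0…4.
[y^4] = 1·9 + 1·11 = 20.

20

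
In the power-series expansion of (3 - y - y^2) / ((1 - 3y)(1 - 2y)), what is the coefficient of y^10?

448101

The denominator gives the recurrence a_n = 5a_(n−1) − 6a_(n−2) for n ≥ 3; the numerator fixes a_0 = 3, a_1 = 14, a_2 = 51.
Iterating: 3, 14, 51, 171, 549, 1719, 5301, 16191, 49149, 148599, 448101, so a_10 = 448101.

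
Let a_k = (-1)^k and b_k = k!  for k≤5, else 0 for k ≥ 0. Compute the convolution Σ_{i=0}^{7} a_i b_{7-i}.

100

Write out a_i and b_{7-i} for i = 0,…,7 and sum the products.
Σ = 1·0 − 1·0 + 1·120 − 1·24 + 1·6 − 1·2 + 1·1 − 1·1 = 100.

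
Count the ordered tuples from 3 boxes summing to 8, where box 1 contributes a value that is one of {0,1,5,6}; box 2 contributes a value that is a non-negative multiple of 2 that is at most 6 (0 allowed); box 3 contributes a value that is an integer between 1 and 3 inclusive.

6

The generating function for the choices is (1 + q + q⁵ + q⁶)·(1 + q² + q⁴ + q⁶)·(q + q² + q³); the count is [q⁸].
(1 + q + q⁵ + q⁶) has coefficients 1,1,0,0,0,1,1 for degrees 0…6.
(1 + q² + q⁴ + q⁶) has coefficients 1,0,1,0,1,0,1,0,0 for degrees 0…8.
Finally multiplying by (q + q² + q³), the product of all factors after the first has coefficients 0,1,1,2,1,2,1,2,1 for degrees 0…8.
[q⁸] = 1·1 + 1·2 + 1·2 + 1·1 = 6.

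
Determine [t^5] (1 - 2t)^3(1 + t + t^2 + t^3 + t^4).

(1 - 2t)^3 has coefficients 1,-6,12,-8 for degrees 0…3.
(1 + t + t^2 + t^3 + t^4) has coefficients 1,1,1,1,1,0 for degrees 0…5.
[t^5] = 1·0 − 6·1 + 12·1 − 8·1 = -2.

-2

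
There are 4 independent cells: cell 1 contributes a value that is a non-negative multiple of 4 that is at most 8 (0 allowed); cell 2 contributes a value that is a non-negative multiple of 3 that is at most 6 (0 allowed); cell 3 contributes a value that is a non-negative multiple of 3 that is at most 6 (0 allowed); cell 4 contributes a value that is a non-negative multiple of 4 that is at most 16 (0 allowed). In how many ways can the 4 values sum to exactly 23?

4

The generating function for the choices is (1 + y⁴ + y⁸)·(1 + y³ + y⁶)·(1 + y³ + y⁶)·(1 + y⁴ + y⁸ + y¹² + y¹⁶); the count is [y²³].
(1 + y⁴ + y⁸) has coefficients 1,0,0,0,1,0,0,0,1 for degrees 0…8.
(1 + y³ + y⁶) has coefficients 1,0,0,1,0,0,1,0,0,0,0,0,0,0,0,0,0,0,0,0,0,0,0,0 for degrees 0…23.
Multiplying by (1 + y³ + y⁶) gives running coefficients 1,0,0,2,0,0,3,0,0,2,0,0,1,0,0,0,0,0,0,0,0,0,0,0 for degrees 0…23.
Finally multiplying by (1 + y⁴ + y⁸ + y¹² + y¹⁶), the product of all factors after the first has coefficients 1,0,0,2,1,0,3,2,1,2,3,2,2,2,3,2,2,2,3,2,1,2,3,0 for degrees 0…23.
[y²³] = 1·0 + 1·2 + 1·2 = 4.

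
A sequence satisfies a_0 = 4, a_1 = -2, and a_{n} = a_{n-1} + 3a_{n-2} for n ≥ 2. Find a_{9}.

The ordinary generating function has denominator 1 - t - 3t^2.
Iterating the recurrence: a_0,…,a_{9} = 4, -2, 10, 4, 34, 46, 148, 286, 730, 1588.

1588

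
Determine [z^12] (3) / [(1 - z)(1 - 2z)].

Partial fractions give a closed form: a_n = (-3)·1^n + (6)·2^n.
At n = 12: a_12 = 24573.

24573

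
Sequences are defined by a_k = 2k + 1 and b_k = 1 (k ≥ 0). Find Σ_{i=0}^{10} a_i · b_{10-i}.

This is [x^10] in the product of the two ordinary generating functions.
Σ = 1·1 + 3·1 + 5·1 + 7·1 + 9·1 + 11·1 + 13·1 + 15·1 + 17·1 + 19·1 + 21·1 = 121.

121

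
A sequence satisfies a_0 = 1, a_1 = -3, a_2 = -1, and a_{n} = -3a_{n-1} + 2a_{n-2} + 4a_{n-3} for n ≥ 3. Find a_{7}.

The ordinary generating function has denominator 1 + 3x - 2x^2 - 4x^3.
Iterating the recurrence: a_0,…,a_{7} = 1, -3, -1, 1, -17, 49, -177, 561.

561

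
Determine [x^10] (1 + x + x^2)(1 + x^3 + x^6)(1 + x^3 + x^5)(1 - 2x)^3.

2

(1 + x + x^2) has coefficients 1,1,1 for degrees 0…2.
(1 + x^3 + x^6) has coefficients 1,0,0,1,0,0,1,0,0,0,0 for degrees 0…10.
Multiplying by (1 + x^3 + x^5) gives running coefficients 1,0,0,2,0,1,2,0,1,1,0 for degrees 0…10.
Finally multiplying by (1 - 2x)^3, the product of all factors after the first has coefficients 1,-6,12,-6,-12,25,-20,0,17,-21,6 for degrees 0…10.
[x^10] = 1·6 + 1·(-21) + 1·17 = 2.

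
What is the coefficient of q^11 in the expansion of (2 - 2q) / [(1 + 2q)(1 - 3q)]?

The denominator gives the recurrence a_n = a_(n−1) + 6a_(n−2) for n ≥ 2; the numerator fixes a_0 = 2, a_1 = 0.
Iterating: 2, 0, 12, 12, 84, 156, 660, 1596, 5556, 15132, 48468, 139260, so a_11 = 139260.

139260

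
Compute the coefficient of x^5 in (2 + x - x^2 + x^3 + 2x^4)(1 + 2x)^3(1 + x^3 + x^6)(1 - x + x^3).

57

(2 + x - x^2 + x^3 + 2x^4) has coefficients 2,1,-1,1,2 for degrees 0…4.
(1 + 2x)^3 has coefficients 1,6,12,8,0,0 for degrees 0…5.
Multiplying by (1 + x^3 + x^6) gives running coefficients 1,6,12,9,6,12 for degrees 0…5.
Finally multiplying by (1 - x + x^3), the product of all factors after the first has coefficients 1,5,6,-2,3,18 for degrees 0…5.
[x^5] = 2·18 + 1·3 − 1·(-2) + 1·6 + 2·5 = 57.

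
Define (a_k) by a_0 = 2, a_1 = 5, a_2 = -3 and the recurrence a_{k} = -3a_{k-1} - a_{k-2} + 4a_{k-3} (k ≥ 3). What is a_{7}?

-115

The ordinary generating function has denominator 1 + 3y + y^2 - 4y^3.
Iterating the recurrence: a_0,…,a_{7} = 2, 5, -3, 12, -13, 15, 16, -115.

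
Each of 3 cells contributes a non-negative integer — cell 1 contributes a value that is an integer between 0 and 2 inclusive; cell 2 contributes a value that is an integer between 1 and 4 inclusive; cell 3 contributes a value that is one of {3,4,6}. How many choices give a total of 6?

The generating function for the choices is (1 + x + x²)·(x + x² + x³ + x⁴)·(x³ + x⁴ + x⁶); the count is [x⁶].
(1 + x + x²) has coefficients 1,1,1 for degrees 0…2.
(x + x² + x³ + x⁴) has coefficients 0,1,1,1,1,0,0 for degrees 0…6.
Finally multiplying by (x³ + x⁴ + x⁶), the product of all factors after the first has coefficients 0,0,0,0,1,2,2 for degrees 0…6.
[x⁶] = 1·2 + 1·2 + 1·1 = 5.

5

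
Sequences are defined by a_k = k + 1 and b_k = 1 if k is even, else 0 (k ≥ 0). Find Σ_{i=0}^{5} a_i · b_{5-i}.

12

The convolution is the t^5 coefficient of A(t)B(t).
Σ = 1·0 + 2·1 + 3·0 + 4·1 + 5·0 + 6·1 = 12.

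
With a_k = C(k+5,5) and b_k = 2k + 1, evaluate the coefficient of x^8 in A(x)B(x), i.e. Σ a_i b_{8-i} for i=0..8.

This is [x^8] in the product of the two ordinary generating functions.
Σ = 1·17 + 6·15 + 21·13 + 56·11 + 126·9 + 252·7 + 462·5 + 792·3 + 1287·1 = 9867.

9867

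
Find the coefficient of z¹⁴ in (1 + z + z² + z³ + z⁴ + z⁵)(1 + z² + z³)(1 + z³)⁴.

20

(1 + z + z² + z³ + z⁴ + z⁵) has coefficients 1,1,1,1,1,1 for degrees 0…5.
(1 + z² + z³) has coefficients 1,0,1,1,0,0,0,0,0,0,0,0,0,0,0 for degrees 0…14.
Finally multiplying by (1 + z³)⁴, the product of all factors after the first has coefficients 1,0,1,5,0,4,10,0,6,10,0,4,5,0,1 for degrees 0…14.
[z¹⁴] = 1·1 + 1·0 + 1·5 + 1·4 + 1·0 + 1·10 = 20.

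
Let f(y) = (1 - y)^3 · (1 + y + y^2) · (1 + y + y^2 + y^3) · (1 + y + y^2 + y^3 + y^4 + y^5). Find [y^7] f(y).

1

(1 - y)^3 has coefficients 1,-3,3,-1 for degrees 0…3.
(1 + y + y^2) has coefficients 1,1,1,0,0,0,0,0 for degrees 0…7.
Multiplying by (1 + y + y^2 + y^3) gives running coefficients 1,2,3,3,2,1,0,0 for degrees 0…7.
Finally multiplying by (1 + y + y^2 + y^3 + y^4 + y^5), the product of all factors after the first has coefficients 1,3,6,9,11,12,11,9 for degrees 0…7.
[y^7] = 1·9 − 3·11 + 3·12 − 1·11 = 1.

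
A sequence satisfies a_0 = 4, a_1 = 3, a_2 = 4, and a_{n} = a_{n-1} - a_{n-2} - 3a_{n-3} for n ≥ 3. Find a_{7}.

The ordinary generating function has denominator 1 - q + q^2 + 3q^3.
Iterating the recurrence: a_0,…,a_{7} = 4, 3, 4, -11, -24, -25, 32, 129.

129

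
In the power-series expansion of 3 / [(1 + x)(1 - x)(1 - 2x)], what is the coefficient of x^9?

Partial fractions give a closed form: a_n = (1/2)·(-1)^n + (-3/2)·1^n + (4)·2^n.
At n = 9: a_9 = 2046.

2046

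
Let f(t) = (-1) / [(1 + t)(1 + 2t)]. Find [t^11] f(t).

The denominator gives the recurrence a_n = −3a_(n−1) − 2a_(n−2) for n ≥ 3; the numerator fixes a_0 = -1, a_1 = 3, a_2 = -7.
Iterating: -1, 3, -7, 15, -31, 63, -127, 255, -511, 1023, -2047, 4095, so a_11 = 4095.

4095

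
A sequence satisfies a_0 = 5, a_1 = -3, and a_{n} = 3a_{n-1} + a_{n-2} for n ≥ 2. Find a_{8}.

The ordinary generating function has denominator 1 - 3x - x^2.
Iterating the recurrence: a_0,…,a_{8} = 5, -3, -4, -15, -49, -162, -535, -1767, -5836.

-5836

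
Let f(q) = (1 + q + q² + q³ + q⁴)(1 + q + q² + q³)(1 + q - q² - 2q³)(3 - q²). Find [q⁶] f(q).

-22

(1 + q + q² + q³ + q⁴) has coefficients 1,1,1,1,1 for degrees 0…4.
(1 + q + q² + q³) has coefficients 1,1,1,1,0,0,0 for degrees 0…6.
Multiplying by (1 + q - q² - 2q³) gives running coefficients 1,2,1,-1,-2,-3,-2 for degrees 0…6.
Finally multiplying by (3 - q²), the product of all factors after the first has coefficients 3,6,2,-5,-7,-8,-4 for degrees 0…6.
[q⁶] = 1·(-4) + 1·(-8) + 1·(-7) + 1·(-5) + 1·2 = -22.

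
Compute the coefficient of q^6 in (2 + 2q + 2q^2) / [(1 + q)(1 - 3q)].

1580

The denominator gives the recurrence a_n = 2a_(n−1) + 3a_(n−2) for n ≥ 3; the numerator fixes a_0 = 2, a_1 = 6, a_2 = 20.
Iterating: 2, 6, 20, 58, 176, 526, 1580, so a_6 = 1580.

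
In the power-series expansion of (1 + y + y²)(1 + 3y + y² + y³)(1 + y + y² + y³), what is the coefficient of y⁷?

3

(1 + y + y²) has coefficients 1,1,1 for degrees 0…2.
(1 + 3y + y² + y³) has coefficients 1,3,1,1,0,0,0,0 for degrees 0…7.
Finally multiplying by (1 + y + y² + y³), the product of all factors after the first has coefficients 1,4,5,6,5,2,1,0 for degrees 0…7.
[y⁷] = 1·0 + 1·1 + 1·2 = 3.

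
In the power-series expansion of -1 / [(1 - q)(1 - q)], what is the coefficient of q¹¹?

The denominator gives the recurrence a_n = 2a_(n−1) − a_(n−2) for n ≥ 2; the numerator fixes a_0 = -1, a_1 = -2.
Iterating: -1, -2, -3, -4, -5, -6, -7, -8, -9, -10, -11, -12, so a_11 = -12.

-12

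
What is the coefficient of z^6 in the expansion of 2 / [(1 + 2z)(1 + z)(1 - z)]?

170

Partial fractions give a closed form: a_n = (8/3)·(-2)^n + (-1)·(-1)^n + (1/3)·1^n.
At n = 6: a_6 = 170.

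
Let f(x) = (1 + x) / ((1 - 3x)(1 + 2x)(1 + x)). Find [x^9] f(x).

Partial fractions give a closed form: a_n = (3/5)·3^n + (2/5)·(-2)^n.
At n = 9: a_9 = 11605.

11605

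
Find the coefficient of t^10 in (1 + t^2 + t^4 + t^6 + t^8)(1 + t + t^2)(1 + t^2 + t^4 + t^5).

(1 + t^2 + t^4 + t^6 + t^8) has coefficients 1,0,1,0,1,0,1,0,1 for degrees 0…8.
(1 + t + t^2) has coefficients 1,1,1,0,0,0,0,0,0,0,0 for degrees 0…10.
Finally multiplying by (1 + t^2 + t^4 + t^5), the product of all factors after the first has coefficients 1,1,2,1,2,2,2,1,0,0,0 for degrees 0…10.
[t^10] = 1·0 + 1·0 + 1·2 + 1·2 + 1·2 = 6.

6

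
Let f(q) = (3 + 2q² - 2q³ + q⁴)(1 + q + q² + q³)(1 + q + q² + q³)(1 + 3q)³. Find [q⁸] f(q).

397

(3 + 2q² - 2q³ + q⁴) has coefficients 3,0,2,-2,1 for degrees 0…4.
(1 + q + q² + q³) has coefficients 1,1,1,1,0,0,0,0,0 for degrees 0…8.
Multiplying by (1 + q + q² + q³) gives running coefficients 1,2,3,4,3,2,1,0,0 for degrees 0…8.
Finally multiplying by (1 + 3q)³, the product of all factors after the first has coefficients 1,11,48,112,174,218,208,144,81 for degrees 0…8.
[q⁸] = 3·81 + 2·208 − 2·218 + 1·174 = 397.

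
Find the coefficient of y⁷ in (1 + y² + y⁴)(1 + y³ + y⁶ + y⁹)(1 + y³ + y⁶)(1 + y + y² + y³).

8

(1 + y² + y⁴) has coefficients 1,0,1,0,1 for degrees 0…4.
(1 + y³ + y⁶ + y⁹) has coefficients 1,0,0,1,0,0,1,0 for degrees 0…7.
Multiplying by (1 + y³ + y⁶) gives running coefficients 1,0,0,2,0,0,3,0 for degrees 0…7.
Finally multiplying by (1 + y + y² + y³), the product of all factors after the first has coefficients 1,1,1,3,2,2,5,3 for degrees 0…7.
[y⁷] = 1·3 + 1·2 + 1·3 = 8.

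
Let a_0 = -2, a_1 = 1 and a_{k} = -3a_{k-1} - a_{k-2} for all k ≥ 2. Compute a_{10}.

The ordinary generating function has denominator 1 + 3x + x^2.
Iterating the recurrence: a_0,…,a_{10} = -2, 1, -1, 2, -5, 13, -34, 89, -233, 610, -1597.

-1597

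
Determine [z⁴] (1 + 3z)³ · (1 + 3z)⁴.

(1 + 3z)³ has coefficients 1,9,27,27 for degrees 0…3.
(1 + 3z)⁴ has coefficients 1,12,54,108,81 for degrees 0…4.
[z⁴] = 1·81 + 9·108 + 27·54 + 27·12 = 2835.

2835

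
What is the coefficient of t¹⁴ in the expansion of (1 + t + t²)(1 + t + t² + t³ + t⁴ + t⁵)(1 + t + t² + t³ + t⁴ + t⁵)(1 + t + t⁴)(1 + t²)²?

69

(1 + t + t²) has coefficients 1,1,1 for degrees 0…2.
(1 + t + t² + t³ + t⁴ + t⁵) has coefficients 1,1,1,1,1,1,0,0,0,0,0,0,0,0,0 for degrees 0…14.
Multiplying by (1 + t + t² + t³ + t⁴ + t⁵) gives running coefficients 1,2,3,4,5,6,5,4,3,2,1,0,0,0,0 for degrees 0…14.
Multiplying by (1 + t + t⁴) gives running coefficients 1,3,5,7,10,13,14,13,12,11,8,5,3,2,1 for degrees 0…14.
Finally multiplying by (1 + t²)², the product of all factors after the first has coefficients 1,3,7,13,21,30,39,46,50,50,46,40,31,23,15 for degrees 0…14.
[t¹⁴] = 1·15 + 1·23 + 1·31 = 69.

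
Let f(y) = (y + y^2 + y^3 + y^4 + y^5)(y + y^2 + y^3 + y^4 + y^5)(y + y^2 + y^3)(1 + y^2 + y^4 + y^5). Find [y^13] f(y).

32

(y + y^2 + y^3 + y^4 + y^5) has coefficients 0,1,1,1,1,1 for degrees 0…5.
(y + y^2 + y^3 + y^4 + y^5) has coefficients 0,1,1,1,1,1,0,0,0,0,0,0,0,0 for degrees 0…13.
Multiplying by (y + y^2 + y^3) gives running coefficients 0,0,1,2,3,3,3,2,1,0,0,0,0,0 for degrees 0…13.
Finally multiplying by (1 + y^2 + y^4 + y^5), the product of all factors after the first has coefficients 0,0,1,2,4,5,7,8,9,8,7,5,3,1 for degrees 0…13.
[y^13] = 1·3 + 1·5 + 1·7 + 1·8 + 1·9 = 32.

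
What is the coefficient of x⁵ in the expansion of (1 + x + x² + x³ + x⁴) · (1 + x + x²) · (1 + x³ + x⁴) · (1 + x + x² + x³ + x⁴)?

22

(1 + x + x² + x³ + x⁴) has coefficients 1,1,1,1,1 for degrees 0…4.
(1 + x + x²) has coefficients 1,1,1,0,0,0 for degrees 0…5.
Multiplying by (1 + x³ + x⁴) gives running coefficients 1,1,1,1,2,2 for degrees 0…5.
Finally multiplying by (1 + x + x² + x³ + x⁴), the product of all factors after the first has coefficients 1,2,3,4,6,7 for degrees 0…5.
[x⁵] = 1·7 + 1·6 + 1·4 + 1·3 + 1·2 = 22.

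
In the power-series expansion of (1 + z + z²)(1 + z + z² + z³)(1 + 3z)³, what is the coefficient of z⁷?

(1 + z + z²) has coefficients 1,1,1 for degrees 0…2.
(1 + z + z² + z³) has coefficients 1,1,1,1,0,0,0,0 for degrees 0…7.
Finally multiplying by (1 + 3z)³, the product of all factors after the first has coefficients 1,10,37,64,63,54,27,0 for degrees 0…7.
[z⁷] = 1·0 + 1·27 + 1·54 = 81.

81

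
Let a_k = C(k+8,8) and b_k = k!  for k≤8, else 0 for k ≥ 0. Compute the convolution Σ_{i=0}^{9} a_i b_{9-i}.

866836

This is [x^9] in the product of the two ordinary generating functions.
Σ = 1·0 + 9·40320 + 45·5040 + 165·720 + 495·120 + 1287·24 + 3003·6 + 6435·2 + 12870·1 + 24310·1 = 866836.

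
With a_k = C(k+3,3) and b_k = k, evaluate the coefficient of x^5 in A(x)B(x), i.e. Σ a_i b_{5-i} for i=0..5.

This is [x^5] in the product of the two ordinary generating functions.
Σ = 1·5 + 4·4 + 10·3 + 20·2 + 35·1 + 56·0 = 126.

126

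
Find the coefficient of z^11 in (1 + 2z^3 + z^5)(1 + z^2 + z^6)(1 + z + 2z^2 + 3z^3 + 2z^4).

7

(1 + 2z^3 + z^5) has coefficients 1,0,0,2,0,1 for degrees 0…5.
(1 + z^2 + z^6) has coefficients 1,0,1,0,0,0,1,0,0,0,0,0 for degrees 0…11.
Finally multiplying by (1 + z + 2z^2 + 3z^3 + 2z^4), the product of all factors after the first has coefficients 1,1,3,4,4,3,3,1,2,3,2,0 for degrees 0…11.
[z^11] = 1·0 + 2·2 + 1·3 = 7.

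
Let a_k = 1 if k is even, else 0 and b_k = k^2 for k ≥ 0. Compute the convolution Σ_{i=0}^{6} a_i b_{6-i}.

This is [x^6] in the product of the two ordinary generating functions.
Σ = 1·36 + 0·25 + 1·16 + 0·9 + 1·4 + 0·1 + 1·0 = 56.

56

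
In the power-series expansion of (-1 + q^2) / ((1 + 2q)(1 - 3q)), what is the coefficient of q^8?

-3576

The denominator gives the recurrence a_n = a_(n−1) + 6a_(n−2) for n ≥ 3; the numerator fixes a_0 = -1, a_1 = -1, a_2 = -6.
Iterating: -1, -1, -6, -12, -48, -120, -408, -1128, -3576, so a_8 = -3576.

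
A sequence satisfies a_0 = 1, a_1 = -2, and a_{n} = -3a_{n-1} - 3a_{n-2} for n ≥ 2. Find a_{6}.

The ordinary generating function has denominator 1 + 3q + 3q^2.
Iterating the recurrence: a_0,…,a_{6} = 1, -2, 3, -3, 0, 9, -27.

-27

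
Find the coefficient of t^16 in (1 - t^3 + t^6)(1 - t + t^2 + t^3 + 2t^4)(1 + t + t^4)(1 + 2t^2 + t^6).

7

(1 - t^3 + t^6) has coefficients 1,0,0,-1,0,0,1 for degrees 0…6.
(1 - t + t^2 + t^3 + 2t^4) has coefficients 1,-1,1,1,2,0,0,0,0,0,0,0,0,0,0,0,0 for degrees 0…16.
Multiplying by (1 + t + t^4) gives running coefficients 1,0,0,2,4,1,1,1,2,0,0,0,0,0,0,0,0 for degrees 0…16.
Finally multiplying by (1 + 2t^2 + t^6), the product of all factors after the first has coefficients 1,0,2,2,4,5,10,3,4,4,8,1,1,1,2,0,0 for degrees 0…16.
[t^16] = 1·0 − 1·1 + 1·8 = 7.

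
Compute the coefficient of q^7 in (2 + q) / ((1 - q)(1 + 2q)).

-127

Partial fractions give a closed form: a_n = (1)·1^n + (1)·(-2)^n.
At n = 7: a_7 = -127.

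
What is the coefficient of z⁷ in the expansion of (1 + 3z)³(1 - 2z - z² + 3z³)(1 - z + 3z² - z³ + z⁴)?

(1 + 3z)³ has coefficients 1,9,27,27 for degrees 0…3.
(1 - 2z - z² + 3z³) has coefficients 1,-2,-1,3,0,0,0,0 for degrees 0…7.
Finally multiplying by (1 - z + 3z² - z³ + z⁴), the product of all factors after the first has coefficients 1,-3,4,-3,-3,8,-4,3 for degrees 0…7.
[z⁷] = 1·3 + 9·(-4) + 27·8 + 27·(-3) = 102.

102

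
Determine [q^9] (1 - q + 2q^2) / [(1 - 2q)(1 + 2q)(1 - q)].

170

Partial fractions give a closed form: a_n = (1)·2^n + (2/3)·(-2)^n + (-2/3)·1^n.
At n = 9: a_9 = 170.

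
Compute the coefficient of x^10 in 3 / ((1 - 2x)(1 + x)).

Partial fractions give a closed form: a_n = (2)·2^n + (1)·(-1)^n.
At n = 10: a_10 = 2049.

2049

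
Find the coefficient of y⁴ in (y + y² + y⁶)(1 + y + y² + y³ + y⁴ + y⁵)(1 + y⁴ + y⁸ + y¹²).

2

(y + y² + y⁶) has coefficients 0,1,1,0,0 for degrees 0…4.
(1 + y + y² + y³ + y⁴ + y⁵) has coefficients 1,1,1,1,1 for degrees 0…4.
Finally multiplying by (1 + y⁴ + y⁸ + y¹²), the product of all factors after the first has coefficients 1,1,1,1,2 for degrees 0…4.
[y⁴] = 1·1 + 1·1 = 2.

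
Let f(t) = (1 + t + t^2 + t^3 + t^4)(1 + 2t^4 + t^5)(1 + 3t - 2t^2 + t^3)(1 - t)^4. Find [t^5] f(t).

5

(1 + t + t^2 + t^3 + t^4) has coefficients 1,1,1,1,1 for degrees 0…4.
(1 + 2t^4 + t^5) has coefficients 1,0,0,0,2,1 for degrees 0…5.
Multiplying by (1 + 3t - 2t^2 + t^3) gives running coefficients 1,3,-2,1,2,7 for degrees 0…5.
Finally multiplying by (1 - t)^4, the product of all factors after the first has coefficients 1,-1,-8,23,-25,16 for degrees 0…5.
[t^5] = 1·16 + 1·(-25) + 1·23 + 1·(-8) + 1·(-1) = 5.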